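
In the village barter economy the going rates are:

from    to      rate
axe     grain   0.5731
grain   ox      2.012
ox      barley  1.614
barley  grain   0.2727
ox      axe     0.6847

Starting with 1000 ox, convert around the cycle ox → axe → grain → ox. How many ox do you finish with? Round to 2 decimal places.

789.51

1000 ox × 0.6847 = 684.7 axe
684.7 axe × 0.5731 = 392.40157 grain
392.40157 grain × 2.012 = 789.51195884 ox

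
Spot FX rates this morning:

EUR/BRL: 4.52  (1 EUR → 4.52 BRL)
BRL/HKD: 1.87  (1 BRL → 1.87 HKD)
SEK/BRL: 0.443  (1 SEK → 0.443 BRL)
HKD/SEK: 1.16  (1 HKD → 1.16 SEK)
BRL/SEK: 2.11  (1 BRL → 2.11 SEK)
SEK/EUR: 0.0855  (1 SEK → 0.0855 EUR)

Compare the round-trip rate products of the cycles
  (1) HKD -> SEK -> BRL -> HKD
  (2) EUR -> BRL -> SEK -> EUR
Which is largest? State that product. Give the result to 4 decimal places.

(1) 1.16 × 0.443 × 1.87 = 0.96096
(2) 4.52 × 2.11 × 0.0855 = 0.81543
Highest is cycle (1) at 0.9610 (≤1, no arbitrage).

0.9610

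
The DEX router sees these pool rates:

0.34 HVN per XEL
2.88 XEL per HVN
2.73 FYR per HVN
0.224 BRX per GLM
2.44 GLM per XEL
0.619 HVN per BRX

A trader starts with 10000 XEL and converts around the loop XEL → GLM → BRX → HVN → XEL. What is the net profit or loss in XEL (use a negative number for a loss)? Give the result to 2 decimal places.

-256.37

10000 XEL × 2.44 = 24400 GLM
24400 GLM × 0.224 = 5465.6 BRX
5465.6 BRX × 0.619 = 3383.2064 HVN
3383.2064 HVN × 2.88 = 9743.634432 XEL
Net change: 9743.634432 − 10000 = -256.365568 XEL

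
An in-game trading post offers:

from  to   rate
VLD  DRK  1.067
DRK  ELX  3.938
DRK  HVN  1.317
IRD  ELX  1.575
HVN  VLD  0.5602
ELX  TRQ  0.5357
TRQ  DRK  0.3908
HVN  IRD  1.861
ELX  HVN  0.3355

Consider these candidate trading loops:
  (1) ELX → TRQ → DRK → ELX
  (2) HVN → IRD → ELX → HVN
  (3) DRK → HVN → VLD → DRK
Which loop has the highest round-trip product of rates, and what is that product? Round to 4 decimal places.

0.9834

(1) 0.5357 × 0.3908 × 3.938 = 0.82443
(2) 1.861 × 1.575 × 0.3355 = 0.98338
(3) 1.317 × 0.5602 × 1.067 = 0.78721
Highest is cycle (2) at 0.9834 (≤1, no arbitrage).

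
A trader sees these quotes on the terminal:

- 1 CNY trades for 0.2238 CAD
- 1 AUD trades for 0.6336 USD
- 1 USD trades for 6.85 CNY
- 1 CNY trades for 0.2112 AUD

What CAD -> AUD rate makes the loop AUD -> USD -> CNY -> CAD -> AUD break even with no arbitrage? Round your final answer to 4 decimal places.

Known legs of the cycle: 0.6336 × 6.85 × 0.2238 = 0.971327808
For no arbitrage the full-cycle product must be 1, so the missing rate is 1 / 0.971327808 ≈ 1.029519.

1.0295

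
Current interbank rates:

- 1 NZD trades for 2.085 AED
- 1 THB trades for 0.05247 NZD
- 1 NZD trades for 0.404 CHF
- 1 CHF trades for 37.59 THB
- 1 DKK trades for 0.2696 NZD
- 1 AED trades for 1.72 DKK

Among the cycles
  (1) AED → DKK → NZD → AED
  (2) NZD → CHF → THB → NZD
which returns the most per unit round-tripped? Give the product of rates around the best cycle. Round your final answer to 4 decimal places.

0.9668

(1) 1.72 × 0.2696 × 2.085 = 0.96684
(2) 0.404 × 37.59 × 0.05247 = 0.79683
Highest is cycle (1) at 0.9668 (≤1, no arbitrage).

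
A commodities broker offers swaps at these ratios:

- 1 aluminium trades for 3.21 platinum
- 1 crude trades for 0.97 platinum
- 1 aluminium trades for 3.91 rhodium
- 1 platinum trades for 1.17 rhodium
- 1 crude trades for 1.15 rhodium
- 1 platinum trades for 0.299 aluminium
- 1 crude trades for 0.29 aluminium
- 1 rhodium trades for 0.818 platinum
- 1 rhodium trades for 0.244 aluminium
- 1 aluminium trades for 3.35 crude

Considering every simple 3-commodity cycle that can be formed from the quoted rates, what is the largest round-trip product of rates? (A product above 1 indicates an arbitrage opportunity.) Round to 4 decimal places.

0.9716

platinum→aluminium→crude→platinum: 0.299 × 3.35 × 0.97 = 0.97160
rhodium→platinum→aluminium→rhodium: 0.818 × 0.299 × 3.91 = 0.95632
rhodium→aluminium→crude→rhodium: 0.244 × 3.35 × 1.15 = 0.94001
rhodium→aluminium→platinum→rhodium: 0.244 × 3.21 × 1.17 = 0.91639
Maximum is platinum→aluminium→crude→platinum at 0.9716; no arbitrage — every cycle loses value.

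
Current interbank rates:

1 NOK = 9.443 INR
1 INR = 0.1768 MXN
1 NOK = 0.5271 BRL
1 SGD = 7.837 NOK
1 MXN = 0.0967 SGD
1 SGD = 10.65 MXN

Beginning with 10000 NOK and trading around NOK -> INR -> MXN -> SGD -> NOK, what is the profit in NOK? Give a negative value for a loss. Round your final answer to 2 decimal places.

10000 NOK × 9.443 = 94430 INR
94430 INR × 0.1768 = 16695.224 MXN
16695.224 MXN × 0.0967 = 1614.4281608 SGD
1614.4281608 SGD × 7.837 = 12652.2734961896 NOK
Net change: 12652.2734961896 − 10000 = 2652.2734961896 NOK

2652.27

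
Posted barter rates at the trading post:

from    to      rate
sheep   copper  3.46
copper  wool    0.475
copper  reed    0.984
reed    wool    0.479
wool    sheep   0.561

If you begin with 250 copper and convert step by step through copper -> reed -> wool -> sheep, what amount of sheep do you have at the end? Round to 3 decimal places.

250 copper × 0.984 = 246 reed
246 reed × 0.479 = 117.834 wool
117.834 wool × 0.561 = 66.104874 sheep

66.105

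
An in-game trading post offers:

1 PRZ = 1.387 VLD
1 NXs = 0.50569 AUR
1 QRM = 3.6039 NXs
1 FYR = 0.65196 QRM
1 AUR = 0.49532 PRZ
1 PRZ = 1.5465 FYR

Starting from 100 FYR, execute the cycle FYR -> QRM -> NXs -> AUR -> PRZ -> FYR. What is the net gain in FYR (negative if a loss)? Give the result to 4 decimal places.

100 FYR × 0.65196 = 65.196 QRM
65.196 QRM × 3.6039 = 234.9598644 NXs
234.9598644 NXs × 0.50569 = 118.816853828436 AUR
118.816853828436 AUR × 0.49532 = 58.85236403830091952 PRZ
58.85236403830091952 PRZ × 1.5465 = 91.01518098523237203768 FYR
Net change: 91.01518098523237203768 − 100 = -8.98481901476762796232 FYR

-8.9848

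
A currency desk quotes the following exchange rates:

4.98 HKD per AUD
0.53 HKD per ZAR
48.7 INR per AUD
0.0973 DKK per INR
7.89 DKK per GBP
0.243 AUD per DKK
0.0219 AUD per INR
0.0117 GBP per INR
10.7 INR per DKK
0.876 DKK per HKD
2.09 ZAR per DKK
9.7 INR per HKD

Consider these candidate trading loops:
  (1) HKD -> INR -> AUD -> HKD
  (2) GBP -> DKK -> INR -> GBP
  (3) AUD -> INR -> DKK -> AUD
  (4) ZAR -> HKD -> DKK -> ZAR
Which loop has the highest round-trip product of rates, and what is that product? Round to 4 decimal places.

(1) 9.7 × 0.0219 × 4.98 = 1.05790
(2) 7.89 × 10.7 × 0.0117 = 0.98775
(3) 48.7 × 0.0973 × 0.243 = 1.15146
(4) 0.53 × 0.876 × 2.09 = 0.97035
Highest is cycle (3) at 1.1515 (>1, arbitrage).

1.1515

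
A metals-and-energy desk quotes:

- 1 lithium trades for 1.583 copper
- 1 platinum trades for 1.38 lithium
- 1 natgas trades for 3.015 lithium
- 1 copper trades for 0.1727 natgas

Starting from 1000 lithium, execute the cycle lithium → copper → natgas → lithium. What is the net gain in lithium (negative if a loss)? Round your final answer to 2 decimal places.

1000 lithium × 1.583 = 1583 copper
1583 copper × 0.1727 = 273.3841 natgas
273.3841 natgas × 3.015 = 824.2530615 lithium
Net change: 824.2530615 − 1000 = -175.7469385 lithium

-175.75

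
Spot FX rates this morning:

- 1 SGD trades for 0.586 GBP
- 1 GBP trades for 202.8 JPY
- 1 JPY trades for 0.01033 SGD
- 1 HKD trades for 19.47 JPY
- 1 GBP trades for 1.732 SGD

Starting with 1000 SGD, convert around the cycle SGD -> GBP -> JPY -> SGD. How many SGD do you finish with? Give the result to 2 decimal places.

1000 SGD × 0.586 = 586 GBP
586 GBP × 202.8 = 118840.8 JPY
118840.8 JPY × 0.01033 = 1227.625464 SGD

1227.63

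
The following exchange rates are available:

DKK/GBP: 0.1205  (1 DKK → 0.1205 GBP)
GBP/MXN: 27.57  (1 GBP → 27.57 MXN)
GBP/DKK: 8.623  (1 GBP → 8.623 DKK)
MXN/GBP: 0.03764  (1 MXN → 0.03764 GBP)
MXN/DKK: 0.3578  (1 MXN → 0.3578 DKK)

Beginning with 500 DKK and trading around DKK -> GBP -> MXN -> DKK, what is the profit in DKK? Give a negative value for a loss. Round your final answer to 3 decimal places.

94.339

500 DKK × 0.1205 = 60.25 GBP
60.25 GBP × 27.57 = 1661.0925 MXN
1661.0925 MXN × 0.3578 = 594.3388965 DKK
Net change: 594.3388965 − 500 = 94.3388965 DKK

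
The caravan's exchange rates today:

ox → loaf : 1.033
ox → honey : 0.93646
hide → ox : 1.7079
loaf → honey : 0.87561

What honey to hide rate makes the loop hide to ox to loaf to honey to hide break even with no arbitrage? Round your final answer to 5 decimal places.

0.64733

Known legs of the cycle: 1.7079 × 1.033 × 0.87561 = 1.544804311527
For no arbitrage the full-cycle product must be 1, so the missing rate is 1 / 1.544804311527 ≈ 0.6473312.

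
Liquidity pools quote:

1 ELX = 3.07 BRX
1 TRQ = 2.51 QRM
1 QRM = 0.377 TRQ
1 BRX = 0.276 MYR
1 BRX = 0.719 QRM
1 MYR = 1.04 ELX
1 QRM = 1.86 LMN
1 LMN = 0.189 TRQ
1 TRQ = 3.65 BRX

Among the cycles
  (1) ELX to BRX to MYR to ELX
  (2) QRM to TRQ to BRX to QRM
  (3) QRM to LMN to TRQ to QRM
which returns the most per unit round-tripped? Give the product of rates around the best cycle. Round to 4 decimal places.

(1) 3.07 × 0.276 × 1.04 = 0.88121
(2) 0.377 × 3.65 × 0.719 = 0.98938
(3) 1.86 × 0.189 × 2.51 = 0.88237
Highest is cycle (2) at 0.9894 (≤1, no arbitrage).

0.9894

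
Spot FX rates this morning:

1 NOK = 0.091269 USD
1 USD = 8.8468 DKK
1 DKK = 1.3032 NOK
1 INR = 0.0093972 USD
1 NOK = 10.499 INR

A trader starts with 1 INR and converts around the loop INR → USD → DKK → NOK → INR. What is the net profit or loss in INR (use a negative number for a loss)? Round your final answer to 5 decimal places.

1 INR × 0.0093972 = 0.0093972 USD
0.0093972 USD × 8.8468 = 0.08313514896 DKK
0.08313514896 DKK × 1.3032 = 0.108341726124672 NOK
0.108341726124672 NOK × 10.499 = 1.137479782582931328 INR
Net change: 1.137479782582931328 − 1 = 0.137479782582931328 INR

0.13748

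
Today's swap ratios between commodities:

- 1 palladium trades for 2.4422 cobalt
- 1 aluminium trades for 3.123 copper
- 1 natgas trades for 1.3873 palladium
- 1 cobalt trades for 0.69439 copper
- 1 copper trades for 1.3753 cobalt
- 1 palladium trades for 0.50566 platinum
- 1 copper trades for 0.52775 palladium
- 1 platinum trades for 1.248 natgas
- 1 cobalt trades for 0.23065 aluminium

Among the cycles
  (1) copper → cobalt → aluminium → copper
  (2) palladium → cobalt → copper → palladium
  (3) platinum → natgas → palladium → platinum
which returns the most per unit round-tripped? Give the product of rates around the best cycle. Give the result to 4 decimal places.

0.9907

(1) 1.3753 × 0.23065 × 3.123 = 0.99066
(2) 2.4422 × 0.69439 × 0.52775 = 0.89498
(3) 1.248 × 1.3873 × 0.50566 = 0.87547
Highest is cycle (1) at 0.9907 (≤1, no arbitrage).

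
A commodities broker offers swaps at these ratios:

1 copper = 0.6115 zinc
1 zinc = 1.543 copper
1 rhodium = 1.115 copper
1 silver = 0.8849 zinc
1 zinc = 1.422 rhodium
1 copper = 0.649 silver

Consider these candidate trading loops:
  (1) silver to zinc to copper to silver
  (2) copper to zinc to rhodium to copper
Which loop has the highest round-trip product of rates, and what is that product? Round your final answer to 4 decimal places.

0.9696

(1) 0.8849 × 1.543 × 0.649 = 0.88615
(2) 0.6115 × 1.422 × 1.115 = 0.96955
Highest is cycle (2) at 0.9696 (≤1, no arbitrage).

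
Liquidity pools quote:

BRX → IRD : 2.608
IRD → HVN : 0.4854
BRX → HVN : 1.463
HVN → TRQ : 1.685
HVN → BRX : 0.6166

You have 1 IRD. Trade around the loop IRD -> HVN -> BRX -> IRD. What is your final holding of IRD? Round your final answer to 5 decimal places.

1 IRD × 0.4854 = 0.4854 HVN
0.4854 HVN × 0.6166 = 0.29929764 BRX
0.29929764 BRX × 2.608 = 0.78056824512 IRD

0.78057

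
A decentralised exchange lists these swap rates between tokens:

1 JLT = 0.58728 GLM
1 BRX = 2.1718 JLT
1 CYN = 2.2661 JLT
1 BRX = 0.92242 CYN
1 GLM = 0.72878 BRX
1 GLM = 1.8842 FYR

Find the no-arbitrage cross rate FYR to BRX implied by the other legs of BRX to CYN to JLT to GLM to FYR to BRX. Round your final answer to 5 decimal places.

0.43233

Known legs of the cycle: 0.92242 × 2.2661 × 0.58728 × 1.8842 = 2.313023217471882912
For no arbitrage the full-cycle product must be 1, so the missing rate is 1 / 2.313023217471882912 ≈ 0.4323346.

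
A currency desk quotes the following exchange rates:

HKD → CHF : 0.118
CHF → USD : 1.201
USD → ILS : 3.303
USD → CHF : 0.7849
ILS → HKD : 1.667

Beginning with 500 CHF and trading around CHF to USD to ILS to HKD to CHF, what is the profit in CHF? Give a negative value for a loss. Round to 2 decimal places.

-109.84

500 CHF × 1.201 = 600.5 USD
600.5 USD × 3.303 = 1983.4515 ILS
1983.4515 ILS × 1.667 = 3306.4136505 HKD
3306.4136505 HKD × 0.118 = 390.156810759 CHF
Net change: 390.156810759 − 500 = -109.843189241 CHF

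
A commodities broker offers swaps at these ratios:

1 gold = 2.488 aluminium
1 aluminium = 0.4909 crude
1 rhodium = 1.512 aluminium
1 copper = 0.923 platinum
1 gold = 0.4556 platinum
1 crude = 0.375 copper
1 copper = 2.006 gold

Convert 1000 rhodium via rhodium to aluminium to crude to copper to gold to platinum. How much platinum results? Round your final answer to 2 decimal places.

1000 rhodium × 1.512 = 1512 aluminium
1512 aluminium × 0.4909 = 742.2408 crude
742.2408 crude × 0.375 = 278.3403 copper
278.3403 copper × 2.006 = 558.3506418 gold
558.3506418 gold × 0.4556 = 254.38455240408 platinum

254.38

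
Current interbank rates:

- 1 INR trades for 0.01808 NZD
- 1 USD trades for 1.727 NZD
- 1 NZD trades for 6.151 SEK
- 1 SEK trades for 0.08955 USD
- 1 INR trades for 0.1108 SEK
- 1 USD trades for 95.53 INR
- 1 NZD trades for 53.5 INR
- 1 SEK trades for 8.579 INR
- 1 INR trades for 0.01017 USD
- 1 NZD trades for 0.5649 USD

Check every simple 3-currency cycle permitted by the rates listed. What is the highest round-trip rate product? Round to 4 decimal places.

0.9757

NZD→USD→INR→NZD: 0.5649 × 95.53 × 0.01808 = 0.97569
NZD→SEK→INR→NZD: 6.151 × 8.579 × 0.01808 = 0.95407
NZD→SEK→USD→NZD: 6.151 × 0.08955 × 1.727 = 0.95127
INR→SEK→USD→INR: 0.1108 × 0.08955 × 95.53 = 0.94786
NZD→INR→USD→NZD: 53.5 × 0.01017 × 1.727 = 0.93965
Maximum is NZD→USD→INR→NZD at 0.9757; no arbitrage — every cycle loses value.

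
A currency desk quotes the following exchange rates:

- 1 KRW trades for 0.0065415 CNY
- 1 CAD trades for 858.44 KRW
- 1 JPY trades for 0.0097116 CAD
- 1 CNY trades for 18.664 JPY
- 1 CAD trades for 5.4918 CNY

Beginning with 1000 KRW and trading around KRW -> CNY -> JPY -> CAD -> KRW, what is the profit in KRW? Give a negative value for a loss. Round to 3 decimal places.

17.848

1000 KRW × 0.0065415 = 6.5415 CNY
6.5415 CNY × 18.664 = 122.090556 JPY
122.090556 JPY × 0.0097116 = 1.1856946436496 CAD
1.1856946436496 CAD × 858.44 = 1017.847709894562624 KRW
Net change: 1017.847709894562624 − 1000 = 17.847709894562624 KRW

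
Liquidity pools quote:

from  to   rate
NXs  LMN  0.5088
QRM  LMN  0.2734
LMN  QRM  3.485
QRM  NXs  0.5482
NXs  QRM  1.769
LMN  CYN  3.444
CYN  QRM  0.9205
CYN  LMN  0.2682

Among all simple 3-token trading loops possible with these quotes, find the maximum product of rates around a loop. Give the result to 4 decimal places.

LMN→QRM→NXs→LMN: 3.485 × 0.5482 × 0.5088 = 0.97205
LMN→CYN→QRM→LMN: 3.444 × 0.9205 × 0.2734 = 0.86673
Maximum is LMN→QRM→NXs→LMN at 0.9721; no arbitrage — every cycle loses value.

0.9721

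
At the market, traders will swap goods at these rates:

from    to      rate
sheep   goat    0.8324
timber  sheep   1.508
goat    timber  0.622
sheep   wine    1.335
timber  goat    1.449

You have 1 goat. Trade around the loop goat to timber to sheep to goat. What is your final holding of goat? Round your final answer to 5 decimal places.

1 goat × 0.622 = 0.622 timber
0.622 timber × 1.508 = 0.937976 sheep
0.937976 sheep × 0.8324 = 0.7807712224 goat

0.78077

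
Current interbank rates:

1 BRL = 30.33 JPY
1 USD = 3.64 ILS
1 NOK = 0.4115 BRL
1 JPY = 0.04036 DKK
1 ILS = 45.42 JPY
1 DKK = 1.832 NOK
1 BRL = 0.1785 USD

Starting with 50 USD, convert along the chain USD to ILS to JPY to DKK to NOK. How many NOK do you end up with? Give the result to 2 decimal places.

611.22

50 USD × 3.64 = 182 ILS
182 ILS × 45.42 = 8266.44 JPY
8266.44 JPY × 0.04036 = 333.6335184 DKK
333.6335184 DKK × 1.832 = 611.2166057088 NOK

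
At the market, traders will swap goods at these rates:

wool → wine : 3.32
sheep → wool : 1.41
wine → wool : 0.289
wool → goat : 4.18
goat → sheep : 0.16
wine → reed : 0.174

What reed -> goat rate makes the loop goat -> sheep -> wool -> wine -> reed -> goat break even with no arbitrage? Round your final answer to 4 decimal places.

Known legs of the cycle: 0.16 × 1.41 × 3.32 × 0.174 = 0.130324608
For no arbitrage the full-cycle product must be 1, so the missing rate is 1 / 0.130324608 ≈ 7.673148.

7.6731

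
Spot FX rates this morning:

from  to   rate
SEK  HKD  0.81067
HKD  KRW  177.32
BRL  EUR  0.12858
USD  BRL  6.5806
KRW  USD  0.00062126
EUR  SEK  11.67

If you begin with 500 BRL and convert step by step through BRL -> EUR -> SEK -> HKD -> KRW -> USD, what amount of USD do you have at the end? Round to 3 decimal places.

500 BRL × 0.12858 = 64.29 EUR
64.29 EUR × 11.67 = 750.2643 SEK
750.2643 SEK × 0.81067 = 608.216760081 HKD
608.216760081 HKD × 177.32 = 107848.99589756292 KRW
107848.99589756292 KRW × 0.00062126 = 67.0022671913199396792 USD

67.002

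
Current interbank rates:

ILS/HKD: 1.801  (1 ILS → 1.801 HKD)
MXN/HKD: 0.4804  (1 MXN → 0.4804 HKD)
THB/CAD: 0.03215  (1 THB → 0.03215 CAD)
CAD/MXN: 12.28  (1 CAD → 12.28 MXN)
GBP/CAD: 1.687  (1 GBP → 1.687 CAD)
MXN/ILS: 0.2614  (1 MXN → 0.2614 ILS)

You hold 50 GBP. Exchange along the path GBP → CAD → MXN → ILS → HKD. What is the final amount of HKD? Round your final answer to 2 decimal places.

50 GBP × 1.687 = 84.35 CAD
84.35 CAD × 12.28 = 1035.818 MXN
1035.818 MXN × 0.2614 = 270.7628252 ILS
270.7628252 ILS × 1.801 = 487.6438481852 HKD

487.64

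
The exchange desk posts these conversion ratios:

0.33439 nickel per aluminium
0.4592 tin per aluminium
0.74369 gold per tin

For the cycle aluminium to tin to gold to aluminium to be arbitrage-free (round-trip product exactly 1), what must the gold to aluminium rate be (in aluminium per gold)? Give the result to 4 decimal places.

Known legs of the cycle: 0.4592 × 0.74369 = 0.341502448
For no arbitrage the full-cycle product must be 1, so the missing rate is 1 / 0.341502448 ≈ 2.928237.

2.9282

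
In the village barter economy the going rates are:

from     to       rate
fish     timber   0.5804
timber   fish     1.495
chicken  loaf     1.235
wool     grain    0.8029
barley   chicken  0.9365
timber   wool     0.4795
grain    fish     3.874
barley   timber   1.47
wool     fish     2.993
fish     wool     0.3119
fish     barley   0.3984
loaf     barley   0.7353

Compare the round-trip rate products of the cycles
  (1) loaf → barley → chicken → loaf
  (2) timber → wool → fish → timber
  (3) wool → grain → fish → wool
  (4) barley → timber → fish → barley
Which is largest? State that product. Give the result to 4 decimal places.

(1) 0.7353 × 0.9365 × 1.235 = 0.85043
(2) 0.4795 × 2.993 × 0.5804 = 0.83296
(3) 0.8029 × 3.874 × 0.3119 = 0.97014
(4) 1.47 × 1.495 × 0.3984 = 0.87554
Highest is cycle (3) at 0.9701 (≤1, no arbitrage).

0.9701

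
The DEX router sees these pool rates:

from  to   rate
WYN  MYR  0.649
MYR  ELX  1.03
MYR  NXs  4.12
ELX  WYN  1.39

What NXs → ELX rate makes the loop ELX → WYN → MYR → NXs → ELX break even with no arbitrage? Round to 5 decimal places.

0.26906

Known legs of the cycle: 1.39 × 0.649 × 4.12 = 3.7166932
For no arbitrage the full-cycle product must be 1, so the missing rate is 1 / 3.7166932 ≈ 0.2690564.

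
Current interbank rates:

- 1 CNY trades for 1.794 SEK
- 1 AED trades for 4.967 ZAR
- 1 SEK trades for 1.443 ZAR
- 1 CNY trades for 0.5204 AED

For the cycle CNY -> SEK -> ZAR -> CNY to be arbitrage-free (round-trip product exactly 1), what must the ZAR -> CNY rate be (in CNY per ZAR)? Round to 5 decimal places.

Known legs of the cycle: 1.794 × 1.443 = 2.588742
For no arbitrage the full-cycle product must be 1, so the missing rate is 1 / 2.588742 ≈ 0.3862880.

0.38629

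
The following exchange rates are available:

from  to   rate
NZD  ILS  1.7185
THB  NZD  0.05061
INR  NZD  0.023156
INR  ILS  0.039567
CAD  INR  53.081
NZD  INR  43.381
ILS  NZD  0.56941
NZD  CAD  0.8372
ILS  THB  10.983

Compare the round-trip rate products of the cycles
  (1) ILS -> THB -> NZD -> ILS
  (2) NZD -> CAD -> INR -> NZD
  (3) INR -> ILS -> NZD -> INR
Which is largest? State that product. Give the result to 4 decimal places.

(1) 10.983 × 0.05061 × 1.7185 = 0.95523
(2) 0.8372 × 53.081 × 0.023156 = 1.02904
(3) 0.039567 × 0.56941 × 43.381 = 0.97737
Highest is cycle (2) at 1.0290 (>1, arbitrage).

1.0290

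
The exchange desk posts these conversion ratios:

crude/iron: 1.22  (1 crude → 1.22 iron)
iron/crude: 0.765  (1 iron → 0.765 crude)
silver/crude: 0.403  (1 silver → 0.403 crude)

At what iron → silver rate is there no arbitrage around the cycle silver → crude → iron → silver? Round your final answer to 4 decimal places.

2.0339

Known legs of the cycle: 0.403 × 1.22 = 0.49166
For no arbitrage the full-cycle product must be 1, so the missing rate is 1 / 0.49166 ≈ 2.033926.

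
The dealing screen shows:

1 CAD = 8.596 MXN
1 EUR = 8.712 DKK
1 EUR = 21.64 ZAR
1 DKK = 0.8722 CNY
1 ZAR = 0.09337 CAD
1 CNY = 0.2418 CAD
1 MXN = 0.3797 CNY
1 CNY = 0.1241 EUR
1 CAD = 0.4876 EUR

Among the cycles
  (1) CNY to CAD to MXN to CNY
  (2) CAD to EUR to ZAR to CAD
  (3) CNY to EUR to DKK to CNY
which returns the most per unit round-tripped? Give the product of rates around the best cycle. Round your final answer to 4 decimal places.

0.9852

(1) 0.2418 × 8.596 × 0.3797 = 0.78921
(2) 0.4876 × 21.64 × 0.09337 = 0.98521
(3) 0.1241 × 8.712 × 0.8722 = 0.94299
Highest is cycle (2) at 0.9852 (≤1, no arbitrage).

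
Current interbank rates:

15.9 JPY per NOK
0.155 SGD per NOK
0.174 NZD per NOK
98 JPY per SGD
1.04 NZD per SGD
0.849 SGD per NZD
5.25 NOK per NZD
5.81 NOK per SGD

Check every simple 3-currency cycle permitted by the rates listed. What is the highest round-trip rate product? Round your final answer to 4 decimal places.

0.8583

NOK→NZD→SGD→NOK: 0.174 × 0.849 × 5.81 = 0.85829
NOK→SGD→NZD→NOK: 0.155 × 1.04 × 5.25 = 0.84630
Maximum is NOK→NZD→SGD→NOK at 0.8583; no arbitrage — every cycle loses value.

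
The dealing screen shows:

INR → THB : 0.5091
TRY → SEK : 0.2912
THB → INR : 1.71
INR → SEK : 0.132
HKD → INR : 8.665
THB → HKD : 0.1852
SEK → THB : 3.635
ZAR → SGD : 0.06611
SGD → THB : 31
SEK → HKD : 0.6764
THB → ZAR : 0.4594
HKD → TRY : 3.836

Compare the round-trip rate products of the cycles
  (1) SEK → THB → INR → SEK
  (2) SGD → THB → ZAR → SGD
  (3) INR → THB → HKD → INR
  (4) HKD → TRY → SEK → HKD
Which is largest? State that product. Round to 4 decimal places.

0.9415

(1) 3.635 × 1.71 × 0.132 = 0.82049
(2) 31 × 0.4594 × 0.06611 = 0.94150
(3) 0.5091 × 0.1852 × 8.665 = 0.81698
(4) 3.836 × 0.2912 × 0.6764 = 0.75557
Highest is cycle (2) at 0.9415 (≤1, no arbitrage).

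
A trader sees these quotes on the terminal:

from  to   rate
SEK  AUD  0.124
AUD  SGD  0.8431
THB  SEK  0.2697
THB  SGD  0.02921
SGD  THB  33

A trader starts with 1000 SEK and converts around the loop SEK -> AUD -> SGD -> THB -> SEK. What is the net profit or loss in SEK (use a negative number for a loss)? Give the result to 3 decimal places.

1000 SEK × 0.124 = 124 AUD
124 AUD × 0.8431 = 104.5444 SGD
104.5444 SGD × 33 = 3449.9652 THB
3449.9652 THB × 0.2697 = 930.45561444 SEK
Net change: 930.45561444 − 1000 = -69.54438556 SEK

-69.544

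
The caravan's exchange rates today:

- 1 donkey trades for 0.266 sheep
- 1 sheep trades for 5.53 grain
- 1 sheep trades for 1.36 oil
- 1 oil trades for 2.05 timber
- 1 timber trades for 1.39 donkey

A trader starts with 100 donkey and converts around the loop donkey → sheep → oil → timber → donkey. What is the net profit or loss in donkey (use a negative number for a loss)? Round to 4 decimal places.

100 donkey × 0.266 = 26.6 sheep
26.6 sheep × 1.36 = 36.176 oil
36.176 oil × 2.05 = 74.1608 timber
74.1608 timber × 1.39 = 103.083512 donkey
Net change: 103.083512 − 100 = 3.083512 donkey

3.0835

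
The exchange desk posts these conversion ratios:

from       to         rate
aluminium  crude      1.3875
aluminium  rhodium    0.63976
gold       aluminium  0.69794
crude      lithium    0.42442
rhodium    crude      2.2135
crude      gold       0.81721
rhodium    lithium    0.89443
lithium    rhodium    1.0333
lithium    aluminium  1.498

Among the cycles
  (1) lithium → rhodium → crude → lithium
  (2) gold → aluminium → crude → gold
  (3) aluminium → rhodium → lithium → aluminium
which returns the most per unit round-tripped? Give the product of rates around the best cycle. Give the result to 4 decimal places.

0.9707

(1) 1.0333 × 2.2135 × 0.42442 = 0.97074
(2) 0.69794 × 1.3875 × 0.81721 = 0.79138
(3) 0.63976 × 0.89443 × 1.498 = 0.85719
Highest is cycle (1) at 0.9707 (≤1, no arbitrage).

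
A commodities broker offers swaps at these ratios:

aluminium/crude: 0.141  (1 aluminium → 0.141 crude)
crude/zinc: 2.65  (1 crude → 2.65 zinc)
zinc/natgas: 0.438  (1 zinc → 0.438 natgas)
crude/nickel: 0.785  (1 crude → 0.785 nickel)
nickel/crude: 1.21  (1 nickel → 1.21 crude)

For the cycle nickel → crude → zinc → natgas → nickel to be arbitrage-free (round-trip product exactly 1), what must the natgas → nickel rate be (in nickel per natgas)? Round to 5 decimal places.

0.71202

Known legs of the cycle: 1.21 × 2.65 × 0.438 = 1.404447
For no arbitrage the full-cycle product must be 1, so the missing rate is 1 / 1.404447 ≈ 0.7120240.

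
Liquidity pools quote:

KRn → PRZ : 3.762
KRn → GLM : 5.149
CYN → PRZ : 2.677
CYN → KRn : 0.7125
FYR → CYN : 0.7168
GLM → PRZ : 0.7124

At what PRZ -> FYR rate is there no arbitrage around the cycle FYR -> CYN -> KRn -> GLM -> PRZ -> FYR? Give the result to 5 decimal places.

0.53379

Known legs of the cycle: 0.7168 × 0.7125 × 5.149 × 0.7124 = 1.873396342272
For no arbitrage the full-cycle product must be 1, so the missing rate is 1 / 1.873396342272 ≈ 0.5337899.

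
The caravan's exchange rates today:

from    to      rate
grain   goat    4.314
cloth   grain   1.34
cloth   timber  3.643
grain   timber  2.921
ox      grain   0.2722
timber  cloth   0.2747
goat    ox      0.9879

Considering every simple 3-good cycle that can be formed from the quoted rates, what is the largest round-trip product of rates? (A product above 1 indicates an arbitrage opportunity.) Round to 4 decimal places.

grain→goat→ox→grain: 4.314 × 0.9879 × 0.2722 = 1.16006
grain→timber→cloth→grain: 2.921 × 0.2747 × 1.34 = 1.07521
Maximum is grain→goat→ox→grain at 1.1601; arbitrage exists.

1.1601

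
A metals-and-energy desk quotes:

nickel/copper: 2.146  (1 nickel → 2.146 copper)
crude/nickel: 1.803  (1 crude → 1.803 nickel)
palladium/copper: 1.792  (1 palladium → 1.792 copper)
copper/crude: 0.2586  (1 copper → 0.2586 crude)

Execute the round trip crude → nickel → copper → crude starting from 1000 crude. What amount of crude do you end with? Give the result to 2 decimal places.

1000.58

1000 crude × 1.803 = 1803 nickel
1803 nickel × 2.146 = 3869.238 copper
3869.238 copper × 0.2586 = 1000.5849468 crude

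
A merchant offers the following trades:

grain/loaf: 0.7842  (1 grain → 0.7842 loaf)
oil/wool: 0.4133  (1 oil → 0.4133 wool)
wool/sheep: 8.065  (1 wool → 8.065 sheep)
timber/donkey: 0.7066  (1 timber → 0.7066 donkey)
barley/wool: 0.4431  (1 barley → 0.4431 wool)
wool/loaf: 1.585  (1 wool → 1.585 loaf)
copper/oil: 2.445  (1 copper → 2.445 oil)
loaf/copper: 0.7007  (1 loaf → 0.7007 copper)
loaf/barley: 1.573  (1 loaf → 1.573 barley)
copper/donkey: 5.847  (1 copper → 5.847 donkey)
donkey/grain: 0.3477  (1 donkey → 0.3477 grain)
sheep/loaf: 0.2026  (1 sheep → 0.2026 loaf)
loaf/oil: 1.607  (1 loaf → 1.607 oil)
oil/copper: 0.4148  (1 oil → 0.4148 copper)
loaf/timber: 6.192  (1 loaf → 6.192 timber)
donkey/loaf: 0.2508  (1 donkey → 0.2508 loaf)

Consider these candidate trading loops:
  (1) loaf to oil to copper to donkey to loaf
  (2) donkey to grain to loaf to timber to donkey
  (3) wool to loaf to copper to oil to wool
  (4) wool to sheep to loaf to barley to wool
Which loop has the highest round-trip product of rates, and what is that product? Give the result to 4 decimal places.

(1) 1.607 × 0.4148 × 5.847 × 0.2508 = 0.97750
(2) 0.3477 × 0.7842 × 6.192 × 0.7066 = 1.19299
(3) 1.585 × 0.7007 × 2.445 × 0.4133 = 1.12229
(4) 8.065 × 0.2026 × 1.573 × 0.4431 = 1.13887
Highest is cycle (2) at 1.1930 (>1, arbitrage).

1.1930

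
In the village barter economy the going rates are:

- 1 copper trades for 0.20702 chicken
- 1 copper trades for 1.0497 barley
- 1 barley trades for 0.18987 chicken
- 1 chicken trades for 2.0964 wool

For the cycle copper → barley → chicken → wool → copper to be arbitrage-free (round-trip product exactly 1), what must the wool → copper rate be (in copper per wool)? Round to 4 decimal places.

2.3933

Known legs of the cycle: 1.0497 × 0.18987 × 2.0964 = 0.4178262283596
For no arbitrage the full-cycle product must be 1, so the missing rate is 1 / 0.4178262283596 ≈ 2.393339.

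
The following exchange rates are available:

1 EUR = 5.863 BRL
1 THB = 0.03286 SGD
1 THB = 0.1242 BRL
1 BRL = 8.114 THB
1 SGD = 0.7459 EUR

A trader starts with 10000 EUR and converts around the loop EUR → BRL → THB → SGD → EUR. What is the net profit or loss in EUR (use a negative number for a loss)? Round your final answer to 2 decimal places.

1660.12

10000 EUR × 5.863 = 58630 BRL
58630 BRL × 8.114 = 475723.82 THB
475723.82 THB × 0.03286 = 15632.2847252 SGD
15632.2847252 SGD × 0.7459 = 11660.12117652668 EUR
Net change: 11660.12117652668 − 10000 = 1660.12117652668 EUR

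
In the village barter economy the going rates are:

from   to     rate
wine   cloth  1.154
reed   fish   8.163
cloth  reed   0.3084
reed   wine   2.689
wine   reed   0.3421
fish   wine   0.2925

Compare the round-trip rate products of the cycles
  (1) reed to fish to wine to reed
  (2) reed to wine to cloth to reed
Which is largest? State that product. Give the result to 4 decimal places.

0.9570

(1) 8.163 × 0.2925 × 0.3421 = 0.81682
(2) 2.689 × 1.154 × 0.3084 = 0.95700
Highest is cycle (2) at 0.9570 (≤1, no arbitrage).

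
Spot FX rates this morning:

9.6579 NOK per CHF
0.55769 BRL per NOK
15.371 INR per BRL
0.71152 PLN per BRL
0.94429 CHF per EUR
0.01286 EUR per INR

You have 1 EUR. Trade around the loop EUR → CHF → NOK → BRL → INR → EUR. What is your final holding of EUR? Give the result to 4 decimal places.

1 EUR × 0.94429 = 0.94429 CHF
0.94429 CHF × 9.6579 = 9.119858391 NOK
9.119858391 NOK × 0.55769 = 5.08605382607679 BRL
5.08605382607679 BRL × 15.371 = 78.17773336062633909 INR
78.17773336062633909 INR × 0.01286 = 1.0053656510176547206974 EUR

1.0054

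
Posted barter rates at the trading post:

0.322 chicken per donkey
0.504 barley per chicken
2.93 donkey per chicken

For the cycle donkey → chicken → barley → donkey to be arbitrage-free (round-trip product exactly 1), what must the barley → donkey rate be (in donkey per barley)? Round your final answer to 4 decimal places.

6.1619

Known legs of the cycle: 0.322 × 0.504 = 0.162288
For no arbitrage the full-cycle product must be 1, so the missing rate is 1 / 0.162288 ≈ 6.161885.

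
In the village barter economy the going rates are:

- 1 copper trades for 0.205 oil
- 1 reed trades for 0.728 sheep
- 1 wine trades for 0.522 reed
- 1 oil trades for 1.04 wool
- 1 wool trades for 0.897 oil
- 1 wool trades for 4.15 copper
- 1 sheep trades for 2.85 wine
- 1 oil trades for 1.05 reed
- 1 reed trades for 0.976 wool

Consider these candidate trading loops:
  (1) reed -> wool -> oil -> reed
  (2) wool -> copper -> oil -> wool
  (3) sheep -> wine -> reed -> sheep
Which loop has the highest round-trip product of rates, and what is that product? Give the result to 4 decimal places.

1.0830

(1) 0.976 × 0.897 × 1.05 = 0.91925
(2) 4.15 × 0.205 × 1.04 = 0.88478
(3) 2.85 × 0.522 × 0.728 = 1.08305
Highest is cycle (3) at 1.0830 (>1, arbitrage).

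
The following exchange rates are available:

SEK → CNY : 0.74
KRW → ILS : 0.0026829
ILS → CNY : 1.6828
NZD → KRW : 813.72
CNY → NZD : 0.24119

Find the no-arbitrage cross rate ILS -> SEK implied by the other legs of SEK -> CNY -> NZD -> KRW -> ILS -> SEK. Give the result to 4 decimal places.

2.5664

Known legs of the cycle: 0.74 × 0.24119 × 813.72 × 0.0026829 = 0.3896462430478728
For no arbitrage the full-cycle product must be 1, so the missing rate is 1 / 0.3896462430478728 ≈ 2.566430.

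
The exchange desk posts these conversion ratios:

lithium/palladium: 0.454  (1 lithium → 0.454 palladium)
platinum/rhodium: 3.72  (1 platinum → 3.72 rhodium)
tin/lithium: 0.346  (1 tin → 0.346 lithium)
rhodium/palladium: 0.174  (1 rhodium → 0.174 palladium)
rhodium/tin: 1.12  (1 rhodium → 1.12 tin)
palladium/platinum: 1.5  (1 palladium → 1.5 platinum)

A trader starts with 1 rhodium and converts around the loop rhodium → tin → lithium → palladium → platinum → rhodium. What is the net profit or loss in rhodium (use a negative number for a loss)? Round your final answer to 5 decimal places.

1 rhodium × 1.12 = 1.12 tin
1.12 tin × 0.346 = 0.38752 lithium
0.38752 lithium × 0.454 = 0.17593408 palladium
0.17593408 palladium × 1.5 = 0.26390112 platinum
0.26390112 platinum × 3.72 = 0.9817121664 rhodium
Net change: 0.9817121664 − 1 = -0.0182878336 rhodium

-0.01829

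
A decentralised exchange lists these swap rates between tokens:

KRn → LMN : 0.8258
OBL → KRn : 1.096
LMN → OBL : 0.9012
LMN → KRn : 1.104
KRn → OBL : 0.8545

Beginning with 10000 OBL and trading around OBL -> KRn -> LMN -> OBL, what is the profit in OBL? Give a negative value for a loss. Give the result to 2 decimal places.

-1843.45

10000 OBL × 1.096 = 10960 KRn
10960 KRn × 0.8258 = 9050.768 LMN
9050.768 LMN × 0.9012 = 8156.5521216 OBL
Net change: 8156.5521216 − 10000 = -1843.4478784 OBL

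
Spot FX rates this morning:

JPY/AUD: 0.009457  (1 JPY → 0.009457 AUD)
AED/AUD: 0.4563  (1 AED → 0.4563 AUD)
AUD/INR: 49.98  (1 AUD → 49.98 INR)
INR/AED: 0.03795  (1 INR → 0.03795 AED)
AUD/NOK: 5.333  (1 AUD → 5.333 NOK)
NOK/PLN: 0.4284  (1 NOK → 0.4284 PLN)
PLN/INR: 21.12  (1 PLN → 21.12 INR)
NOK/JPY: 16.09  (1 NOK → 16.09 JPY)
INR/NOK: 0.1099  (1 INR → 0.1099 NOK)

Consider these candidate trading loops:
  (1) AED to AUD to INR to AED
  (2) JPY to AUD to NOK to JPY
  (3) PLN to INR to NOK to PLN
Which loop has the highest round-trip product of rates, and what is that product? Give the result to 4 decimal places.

(1) 0.4563 × 49.98 × 0.03795 = 0.86548
(2) 0.009457 × 5.333 × 16.09 = 0.81149
(3) 21.12 × 0.1099 × 0.4284 = 0.99435
Highest is cycle (3) at 0.9944 (≤1, no arbitrage).

0.9944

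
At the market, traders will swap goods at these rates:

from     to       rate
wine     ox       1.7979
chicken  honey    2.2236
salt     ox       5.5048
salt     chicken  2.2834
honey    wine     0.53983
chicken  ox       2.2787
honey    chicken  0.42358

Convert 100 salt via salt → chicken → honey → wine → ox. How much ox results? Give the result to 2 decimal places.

492.79

100 salt × 2.2834 = 228.34 chicken
228.34 chicken × 2.2236 = 507.736824 honey
507.736824 honey × 0.53983 = 274.09156969992 wine
274.09156969992 wine × 1.7979 = 492.789233163486168 ox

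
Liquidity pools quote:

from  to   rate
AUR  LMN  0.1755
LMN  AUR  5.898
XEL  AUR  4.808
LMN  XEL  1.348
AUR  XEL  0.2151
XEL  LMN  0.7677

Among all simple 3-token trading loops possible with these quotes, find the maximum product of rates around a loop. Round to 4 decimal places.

1.1374

LMN→XEL→AUR→LMN: 1.348 × 4.808 × 0.1755 = 1.13745
LMN→AUR→XEL→LMN: 5.898 × 0.2151 × 0.7677 = 0.97395
Maximum is LMN→XEL→AUR→LMN at 1.1374; arbitrage exists.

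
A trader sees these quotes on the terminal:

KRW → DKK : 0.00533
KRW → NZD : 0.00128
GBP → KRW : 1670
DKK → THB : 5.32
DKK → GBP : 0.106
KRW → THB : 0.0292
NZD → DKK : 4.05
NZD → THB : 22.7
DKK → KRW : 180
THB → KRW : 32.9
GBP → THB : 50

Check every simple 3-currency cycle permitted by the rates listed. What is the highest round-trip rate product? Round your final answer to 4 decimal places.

NZD→THB→KRW→NZD: 22.7 × 32.9 × 0.00128 = 0.95594
DKK→GBP→KRW→DKK: 0.106 × 1670 × 0.00533 = 0.94352
NZD→DKK→KRW→NZD: 4.05 × 180 × 0.00128 = 0.93312
DKK→THB→KRW→DKK: 5.32 × 32.9 × 0.00533 = 0.93290
Maximum is NZD→THB→KRW→NZD at 0.9559; no arbitrage — every cycle loses value.

0.9559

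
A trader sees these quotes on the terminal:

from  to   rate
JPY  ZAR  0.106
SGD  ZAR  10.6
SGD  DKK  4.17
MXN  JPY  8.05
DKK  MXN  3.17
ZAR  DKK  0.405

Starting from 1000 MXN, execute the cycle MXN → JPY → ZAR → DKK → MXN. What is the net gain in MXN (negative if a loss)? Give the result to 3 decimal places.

95.509

1000 MXN × 8.05 = 8050 JPY
8050 JPY × 0.106 = 853.3 ZAR
853.3 ZAR × 0.405 = 345.5865 DKK
345.5865 DKK × 3.17 = 1095.509205 MXN
Net change: 1095.509205 − 1000 = 95.509205 MXN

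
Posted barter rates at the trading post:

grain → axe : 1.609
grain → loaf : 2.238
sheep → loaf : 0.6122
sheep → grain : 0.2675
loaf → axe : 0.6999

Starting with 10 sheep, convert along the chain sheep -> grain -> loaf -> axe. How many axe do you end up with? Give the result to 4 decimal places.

10 sheep × 0.2675 = 2.675 grain
2.675 grain × 2.238 = 5.98665 loaf
5.98665 loaf × 0.6999 = 4.190056335 axe

4.1901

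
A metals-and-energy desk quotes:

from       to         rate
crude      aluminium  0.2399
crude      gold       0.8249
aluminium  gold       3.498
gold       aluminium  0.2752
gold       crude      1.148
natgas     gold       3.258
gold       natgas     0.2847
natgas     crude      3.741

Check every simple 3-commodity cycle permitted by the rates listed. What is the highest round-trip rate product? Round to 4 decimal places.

crude→aluminium→gold→crude: 0.2399 × 3.498 × 1.148 = 0.96337
natgas→crude→gold→natgas: 3.741 × 0.8249 × 0.2847 = 0.87857
Maximum is crude→aluminium→gold→crude at 0.9634; no arbitrage — every cycle loses value.

0.9634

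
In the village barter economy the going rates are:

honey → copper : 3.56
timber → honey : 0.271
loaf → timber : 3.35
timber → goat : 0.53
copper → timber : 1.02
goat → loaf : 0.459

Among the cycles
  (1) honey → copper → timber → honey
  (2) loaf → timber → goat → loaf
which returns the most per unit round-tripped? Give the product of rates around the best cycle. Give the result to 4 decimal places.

(1) 3.56 × 1.02 × 0.271 = 0.98406
(2) 3.35 × 0.53 × 0.459 = 0.81495
Highest is cycle (1) at 0.9841 (≤1, no arbitrage).

0.9841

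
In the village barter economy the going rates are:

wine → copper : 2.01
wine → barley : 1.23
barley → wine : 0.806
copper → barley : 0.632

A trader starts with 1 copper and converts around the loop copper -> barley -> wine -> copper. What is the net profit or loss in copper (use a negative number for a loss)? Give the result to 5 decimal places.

0.02388

1 copper × 0.632 = 0.632 barley
0.632 barley × 0.806 = 0.509392 wine
0.509392 wine × 2.01 = 1.02387792 copper
Net change: 1.02387792 − 1 = 0.02387792 copper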